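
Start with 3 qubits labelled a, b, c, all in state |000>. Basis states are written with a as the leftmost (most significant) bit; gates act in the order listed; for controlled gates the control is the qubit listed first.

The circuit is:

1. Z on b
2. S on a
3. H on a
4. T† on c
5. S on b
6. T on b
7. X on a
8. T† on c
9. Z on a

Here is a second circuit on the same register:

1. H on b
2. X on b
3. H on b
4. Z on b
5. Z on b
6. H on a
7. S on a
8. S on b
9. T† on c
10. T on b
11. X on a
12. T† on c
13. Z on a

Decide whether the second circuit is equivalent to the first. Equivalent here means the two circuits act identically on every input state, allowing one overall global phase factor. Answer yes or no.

No — the two circuits implement different unitaries, even allowing a global phase.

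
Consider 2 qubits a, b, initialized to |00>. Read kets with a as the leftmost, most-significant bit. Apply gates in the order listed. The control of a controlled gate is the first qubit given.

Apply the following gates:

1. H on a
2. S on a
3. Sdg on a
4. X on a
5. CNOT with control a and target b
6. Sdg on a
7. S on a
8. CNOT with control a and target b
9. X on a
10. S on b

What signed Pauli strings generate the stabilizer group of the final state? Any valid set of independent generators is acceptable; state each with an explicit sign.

One valid set of independent stabilizer generators is +XI, +IZ (any independent generating set of the same group is equally correct). Key observation: steps 4-9 multiply out to the identity, so the circuit reduces to the remaining gates.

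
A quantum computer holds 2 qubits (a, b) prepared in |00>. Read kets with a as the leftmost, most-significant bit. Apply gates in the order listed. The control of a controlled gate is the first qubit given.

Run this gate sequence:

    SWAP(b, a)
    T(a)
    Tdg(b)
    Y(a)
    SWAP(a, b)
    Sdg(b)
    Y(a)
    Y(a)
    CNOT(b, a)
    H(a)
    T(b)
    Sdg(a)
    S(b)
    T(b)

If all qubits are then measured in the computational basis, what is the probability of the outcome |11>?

Outcome |11> occurs with probability 1/2.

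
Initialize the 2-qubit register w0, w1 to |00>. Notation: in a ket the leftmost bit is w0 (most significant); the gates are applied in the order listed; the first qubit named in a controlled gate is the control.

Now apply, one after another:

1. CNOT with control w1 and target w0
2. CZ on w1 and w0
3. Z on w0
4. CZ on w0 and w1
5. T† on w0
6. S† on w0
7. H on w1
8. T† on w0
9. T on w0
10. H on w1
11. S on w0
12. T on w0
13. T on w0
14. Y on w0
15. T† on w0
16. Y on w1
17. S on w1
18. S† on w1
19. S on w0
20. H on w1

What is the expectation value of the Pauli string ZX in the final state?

The expectation value of ZX is 1. Key observation: steps 5-12 multiply out to the identity, so the circuit reduces to the remaining gates.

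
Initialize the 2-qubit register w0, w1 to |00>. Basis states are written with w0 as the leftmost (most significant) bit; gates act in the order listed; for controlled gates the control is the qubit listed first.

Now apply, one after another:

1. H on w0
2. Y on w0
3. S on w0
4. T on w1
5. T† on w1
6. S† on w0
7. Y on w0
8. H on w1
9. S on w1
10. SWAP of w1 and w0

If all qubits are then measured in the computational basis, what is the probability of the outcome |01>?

Outcome |01> occurs with probability 1/4. Key observation: the block from step 2 through step 7 cancels to the identity and can be dropped.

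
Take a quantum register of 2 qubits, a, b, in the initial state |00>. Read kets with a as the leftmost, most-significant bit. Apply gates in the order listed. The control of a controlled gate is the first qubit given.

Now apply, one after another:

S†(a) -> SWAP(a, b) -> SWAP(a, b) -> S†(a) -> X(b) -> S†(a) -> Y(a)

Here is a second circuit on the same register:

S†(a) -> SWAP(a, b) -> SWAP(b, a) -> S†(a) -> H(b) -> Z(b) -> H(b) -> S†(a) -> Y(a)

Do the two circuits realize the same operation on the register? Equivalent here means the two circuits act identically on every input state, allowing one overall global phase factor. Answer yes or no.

Yes, they are equivalent — the unitaries differ by at most a global phase.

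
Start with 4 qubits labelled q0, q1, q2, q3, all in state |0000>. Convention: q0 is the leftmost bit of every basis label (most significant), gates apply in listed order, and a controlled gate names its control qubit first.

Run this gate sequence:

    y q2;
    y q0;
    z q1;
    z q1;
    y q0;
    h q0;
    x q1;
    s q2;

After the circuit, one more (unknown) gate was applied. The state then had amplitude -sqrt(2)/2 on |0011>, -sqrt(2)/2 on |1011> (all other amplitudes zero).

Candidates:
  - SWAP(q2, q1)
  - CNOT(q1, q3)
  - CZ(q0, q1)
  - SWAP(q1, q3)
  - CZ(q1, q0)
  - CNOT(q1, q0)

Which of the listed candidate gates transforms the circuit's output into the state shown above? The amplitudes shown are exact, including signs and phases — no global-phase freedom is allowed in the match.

The applied gate was SWAP(q1, q3).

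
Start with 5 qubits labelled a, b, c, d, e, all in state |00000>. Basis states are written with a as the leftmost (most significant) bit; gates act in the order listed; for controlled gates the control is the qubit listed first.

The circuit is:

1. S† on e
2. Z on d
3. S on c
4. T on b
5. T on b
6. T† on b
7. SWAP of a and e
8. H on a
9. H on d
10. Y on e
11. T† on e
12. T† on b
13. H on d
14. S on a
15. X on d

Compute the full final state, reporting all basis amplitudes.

The resulting statevector has amplitude sqrt(2)*exp(I*pi/4)/2 on |00011>, sqrt(2)*exp(3*I*pi/4)/2 on |10011>, and 0 on every other basis state.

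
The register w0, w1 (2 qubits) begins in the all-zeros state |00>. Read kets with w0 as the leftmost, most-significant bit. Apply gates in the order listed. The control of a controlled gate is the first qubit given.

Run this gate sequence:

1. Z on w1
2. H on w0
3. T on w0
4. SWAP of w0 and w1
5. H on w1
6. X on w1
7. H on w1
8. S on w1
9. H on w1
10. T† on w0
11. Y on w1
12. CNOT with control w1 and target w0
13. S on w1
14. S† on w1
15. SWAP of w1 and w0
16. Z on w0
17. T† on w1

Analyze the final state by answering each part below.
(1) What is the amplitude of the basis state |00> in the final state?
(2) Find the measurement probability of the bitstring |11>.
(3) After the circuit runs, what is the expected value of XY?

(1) |00> carries amplitude -I/2 + exp(I*pi/4)/2 in the final state.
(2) A full measurement returns |11> with probability sqrt(2)/4 + 1/2.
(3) In the final state, XY has expectation -1/2.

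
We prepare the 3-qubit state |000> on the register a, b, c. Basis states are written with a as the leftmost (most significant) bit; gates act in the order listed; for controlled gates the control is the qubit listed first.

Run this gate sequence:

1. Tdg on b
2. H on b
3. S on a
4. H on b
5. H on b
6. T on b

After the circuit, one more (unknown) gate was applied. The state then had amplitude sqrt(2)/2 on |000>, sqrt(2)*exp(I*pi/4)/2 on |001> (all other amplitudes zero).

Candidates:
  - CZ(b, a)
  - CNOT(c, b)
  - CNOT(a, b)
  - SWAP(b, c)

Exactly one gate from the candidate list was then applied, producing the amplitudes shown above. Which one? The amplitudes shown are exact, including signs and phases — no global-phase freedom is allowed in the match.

The applied gate was SWAP(b, c).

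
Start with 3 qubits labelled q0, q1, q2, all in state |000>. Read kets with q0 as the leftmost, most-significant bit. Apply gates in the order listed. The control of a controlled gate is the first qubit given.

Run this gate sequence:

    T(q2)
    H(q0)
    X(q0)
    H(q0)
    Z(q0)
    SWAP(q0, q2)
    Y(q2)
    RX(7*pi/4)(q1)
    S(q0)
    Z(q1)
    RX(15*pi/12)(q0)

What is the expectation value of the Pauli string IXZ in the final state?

The expectation value of IXZ is 0. Key observation: gates 2-5 undo each other exactly, leaving only the rest of the circuit to track.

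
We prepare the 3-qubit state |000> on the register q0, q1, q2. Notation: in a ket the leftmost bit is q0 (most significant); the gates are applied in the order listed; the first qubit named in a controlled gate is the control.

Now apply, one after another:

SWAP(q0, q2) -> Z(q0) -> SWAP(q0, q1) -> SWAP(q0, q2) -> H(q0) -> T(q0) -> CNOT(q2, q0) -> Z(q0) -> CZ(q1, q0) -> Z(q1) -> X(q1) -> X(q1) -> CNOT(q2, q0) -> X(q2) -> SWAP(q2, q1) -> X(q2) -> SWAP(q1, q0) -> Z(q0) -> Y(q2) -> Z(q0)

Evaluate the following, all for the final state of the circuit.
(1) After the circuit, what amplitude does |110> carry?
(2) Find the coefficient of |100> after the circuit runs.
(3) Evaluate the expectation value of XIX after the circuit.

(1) |110> carries amplitude sqrt(2)*exp(3*I*pi/4)/2 in the final state.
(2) |100> carries amplitude -sqrt(2)*I/2 in the final state.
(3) In the final state, XIX has expectation 0.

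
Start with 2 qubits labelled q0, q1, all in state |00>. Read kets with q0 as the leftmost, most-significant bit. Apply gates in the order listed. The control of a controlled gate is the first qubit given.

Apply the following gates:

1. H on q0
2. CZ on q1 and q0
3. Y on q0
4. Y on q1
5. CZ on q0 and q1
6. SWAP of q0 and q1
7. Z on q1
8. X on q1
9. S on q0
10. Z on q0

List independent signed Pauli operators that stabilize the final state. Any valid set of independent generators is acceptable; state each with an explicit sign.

The final state is stabilized by the group generated by -IX, -ZI; other independent generating sets are equally valid.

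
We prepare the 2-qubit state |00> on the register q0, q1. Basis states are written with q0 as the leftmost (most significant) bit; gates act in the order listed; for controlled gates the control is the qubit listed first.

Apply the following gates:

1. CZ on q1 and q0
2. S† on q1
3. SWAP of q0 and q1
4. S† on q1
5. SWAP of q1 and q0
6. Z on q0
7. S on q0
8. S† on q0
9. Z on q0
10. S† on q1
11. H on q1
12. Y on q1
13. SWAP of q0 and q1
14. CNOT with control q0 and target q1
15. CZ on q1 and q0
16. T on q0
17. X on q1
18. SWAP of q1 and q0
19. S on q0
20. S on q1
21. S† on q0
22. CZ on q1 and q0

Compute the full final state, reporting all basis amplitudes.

The final amplitudes are 0 on |00>, sqrt(2)*exp(I*pi/4)/2 on |01>, -sqrt(2)*I/2 on |10>, 0 on |11>. Key observation: the block from step 6 through step 9 cancels to the identity and can be dropped.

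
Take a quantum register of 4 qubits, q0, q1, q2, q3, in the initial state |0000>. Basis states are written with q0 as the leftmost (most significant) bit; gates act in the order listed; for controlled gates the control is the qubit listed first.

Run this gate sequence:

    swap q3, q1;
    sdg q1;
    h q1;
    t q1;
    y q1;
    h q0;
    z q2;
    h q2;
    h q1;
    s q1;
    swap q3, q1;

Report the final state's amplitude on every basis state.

The resulting statevector has amplitude -exp(3*I*pi/4)/4 + I/4 on |0000>, 1/4 + exp(I*pi/4)/4 on |0001>, -exp(3*I*pi/4)/4 + I/4 on |0010>, 1/4 + exp(I*pi/4)/4 on |0011>, 0 on |0100>, 0 on |0101>, 0 on |0110>, 0 on |0111>, -exp(3*I*pi/4)/4 + I/4 on |1000>, 1/4 + exp(I*pi/4)/4 on |1001>, -exp(3*I*pi/4)/4 + I/4 on |1010>, 1/4 + exp(I*pi/4)/4 on |1011>, 0 on |1100>, 0 on |1101>, 0 on |1110>, 0 on |1111>.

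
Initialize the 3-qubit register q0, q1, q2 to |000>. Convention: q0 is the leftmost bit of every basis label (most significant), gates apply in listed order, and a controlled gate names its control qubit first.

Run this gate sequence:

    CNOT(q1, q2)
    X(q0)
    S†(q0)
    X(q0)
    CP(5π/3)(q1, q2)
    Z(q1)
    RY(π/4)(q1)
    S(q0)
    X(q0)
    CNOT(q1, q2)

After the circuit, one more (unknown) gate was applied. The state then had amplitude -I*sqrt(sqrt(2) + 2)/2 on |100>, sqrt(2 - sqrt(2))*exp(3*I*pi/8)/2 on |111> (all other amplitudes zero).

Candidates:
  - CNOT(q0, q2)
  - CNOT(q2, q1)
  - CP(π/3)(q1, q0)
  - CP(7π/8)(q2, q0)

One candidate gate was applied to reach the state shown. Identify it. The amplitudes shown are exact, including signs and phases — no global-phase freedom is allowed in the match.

The unique candidate consistent with the amplitudes is CP(7π/8)(q2, q0).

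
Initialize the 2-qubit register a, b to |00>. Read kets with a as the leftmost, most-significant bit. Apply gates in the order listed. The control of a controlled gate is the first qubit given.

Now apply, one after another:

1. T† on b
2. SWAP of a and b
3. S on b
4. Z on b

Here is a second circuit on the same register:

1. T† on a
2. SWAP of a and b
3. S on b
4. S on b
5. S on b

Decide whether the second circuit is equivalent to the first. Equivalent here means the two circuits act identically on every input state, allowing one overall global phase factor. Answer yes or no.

No, they are not equivalent — no single phase factor reconciles the two unitaries.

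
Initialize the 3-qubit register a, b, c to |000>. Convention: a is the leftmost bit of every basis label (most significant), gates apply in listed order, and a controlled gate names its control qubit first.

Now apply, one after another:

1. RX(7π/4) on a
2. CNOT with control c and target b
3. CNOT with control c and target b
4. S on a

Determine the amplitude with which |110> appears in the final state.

The final state's coefficient on |110> equals 0. Key observation: the block from step 2 through step 3 cancels to the identity and can be dropped.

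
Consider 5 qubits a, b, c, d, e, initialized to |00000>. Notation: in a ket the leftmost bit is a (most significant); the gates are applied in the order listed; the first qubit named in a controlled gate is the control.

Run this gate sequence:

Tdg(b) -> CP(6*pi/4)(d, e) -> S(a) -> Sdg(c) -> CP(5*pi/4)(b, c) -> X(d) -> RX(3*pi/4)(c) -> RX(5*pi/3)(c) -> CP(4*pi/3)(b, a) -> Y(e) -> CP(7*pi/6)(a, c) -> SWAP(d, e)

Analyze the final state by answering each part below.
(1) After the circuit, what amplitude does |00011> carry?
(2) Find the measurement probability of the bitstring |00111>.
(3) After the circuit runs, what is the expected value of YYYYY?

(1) |00011> carries amplitude -I*sqrt(sqrt(2) + 2)/4 - I*sqrt(6 - 3*sqrt(2))/4 in the final state.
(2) The probability of measuring |00111> is -sqrt(6)/8 + sqrt(2)/8 + 1/2.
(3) The expectation value of YYYYY is 0.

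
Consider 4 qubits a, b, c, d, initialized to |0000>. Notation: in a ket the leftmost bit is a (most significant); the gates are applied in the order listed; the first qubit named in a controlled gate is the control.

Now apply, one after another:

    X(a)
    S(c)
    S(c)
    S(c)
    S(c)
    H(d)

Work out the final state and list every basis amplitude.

After the circuit, the state carries amplitude sqrt(2)/2 on |1000>, sqrt(2)/2 on |1001>, and 0 on every other basis state.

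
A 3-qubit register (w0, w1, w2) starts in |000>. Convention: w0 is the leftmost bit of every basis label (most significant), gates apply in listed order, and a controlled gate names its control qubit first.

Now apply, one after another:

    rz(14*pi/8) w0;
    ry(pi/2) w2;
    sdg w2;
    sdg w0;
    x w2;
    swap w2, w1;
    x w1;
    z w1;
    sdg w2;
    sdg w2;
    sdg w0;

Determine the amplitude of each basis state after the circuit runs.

The final amplitudes are -sqrt(2)*exp(I*pi/8)/2 on |000>, -sqrt(2)*exp(5*I*pi/8)/2 on |010>, and 0 on every other basis state.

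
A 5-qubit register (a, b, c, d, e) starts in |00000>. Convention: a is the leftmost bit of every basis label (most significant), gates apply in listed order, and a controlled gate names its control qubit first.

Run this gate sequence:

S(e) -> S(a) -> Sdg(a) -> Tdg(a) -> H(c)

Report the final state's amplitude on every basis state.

The resulting statevector has amplitude sqrt(2)/2 on |00000>, sqrt(2)/2 on |00100>, and 0 on every other basis state. Key observation: steps 2-3 multiply out to the identity, so the circuit reduces to the remaining gates.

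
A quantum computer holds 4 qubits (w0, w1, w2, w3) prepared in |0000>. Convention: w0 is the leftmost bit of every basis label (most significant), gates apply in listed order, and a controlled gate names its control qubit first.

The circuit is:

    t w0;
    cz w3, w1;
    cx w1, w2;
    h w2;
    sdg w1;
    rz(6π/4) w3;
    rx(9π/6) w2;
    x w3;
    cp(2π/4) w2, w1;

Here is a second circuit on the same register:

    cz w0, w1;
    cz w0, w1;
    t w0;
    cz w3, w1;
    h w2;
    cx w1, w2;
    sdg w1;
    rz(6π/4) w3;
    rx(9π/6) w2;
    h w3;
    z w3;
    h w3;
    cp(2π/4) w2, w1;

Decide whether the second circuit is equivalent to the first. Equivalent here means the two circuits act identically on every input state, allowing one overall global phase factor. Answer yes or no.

No — the two circuits implement different unitaries, even allowing a global phase.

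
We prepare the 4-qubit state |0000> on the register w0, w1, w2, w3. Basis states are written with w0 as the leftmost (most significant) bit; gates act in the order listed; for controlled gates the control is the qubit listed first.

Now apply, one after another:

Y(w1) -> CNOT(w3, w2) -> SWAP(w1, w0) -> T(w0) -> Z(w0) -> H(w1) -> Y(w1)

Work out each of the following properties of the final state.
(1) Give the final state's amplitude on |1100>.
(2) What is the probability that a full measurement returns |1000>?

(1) The final state's coefficient on |1100> equals sqrt(2)*exp(I*pi/4)/2.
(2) Outcome |1000> occurs with probability 1/2.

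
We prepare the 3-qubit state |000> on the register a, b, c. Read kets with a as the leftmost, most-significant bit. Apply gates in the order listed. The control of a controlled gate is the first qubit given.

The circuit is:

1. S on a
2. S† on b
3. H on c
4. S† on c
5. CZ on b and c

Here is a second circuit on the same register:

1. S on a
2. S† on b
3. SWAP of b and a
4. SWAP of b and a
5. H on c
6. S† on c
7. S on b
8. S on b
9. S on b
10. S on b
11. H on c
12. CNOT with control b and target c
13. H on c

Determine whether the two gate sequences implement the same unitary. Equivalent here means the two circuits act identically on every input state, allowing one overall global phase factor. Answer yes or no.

Yes — the two circuits implement the same unitary up to a global phase.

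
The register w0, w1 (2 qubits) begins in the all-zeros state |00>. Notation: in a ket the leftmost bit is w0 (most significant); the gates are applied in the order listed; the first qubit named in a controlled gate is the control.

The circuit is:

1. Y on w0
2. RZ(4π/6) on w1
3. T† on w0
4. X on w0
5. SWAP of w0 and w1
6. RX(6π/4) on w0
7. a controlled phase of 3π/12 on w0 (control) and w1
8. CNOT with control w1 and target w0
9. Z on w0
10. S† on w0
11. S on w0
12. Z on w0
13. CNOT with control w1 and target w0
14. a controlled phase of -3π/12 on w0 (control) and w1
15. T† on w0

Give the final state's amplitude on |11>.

The final state's coefficient on |11> equals 0. Key observation: gates 7-14 undo each other exactly, leaving only the rest of the circuit to track.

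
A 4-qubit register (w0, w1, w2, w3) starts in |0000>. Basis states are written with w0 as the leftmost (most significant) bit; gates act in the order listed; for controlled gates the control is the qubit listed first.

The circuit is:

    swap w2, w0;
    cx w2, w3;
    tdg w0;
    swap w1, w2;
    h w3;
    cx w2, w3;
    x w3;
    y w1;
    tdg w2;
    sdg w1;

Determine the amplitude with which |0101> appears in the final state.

The amplitude on |0101> is sqrt(2)/2.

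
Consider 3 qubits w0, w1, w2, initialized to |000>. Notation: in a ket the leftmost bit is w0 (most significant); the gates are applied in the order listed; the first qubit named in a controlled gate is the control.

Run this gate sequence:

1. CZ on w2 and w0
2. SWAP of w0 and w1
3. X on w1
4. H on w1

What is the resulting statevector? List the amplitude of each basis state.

The resulting statevector has amplitude sqrt(2)/2 on |000>, -sqrt(2)/2 on |010>, and 0 on every other basis state.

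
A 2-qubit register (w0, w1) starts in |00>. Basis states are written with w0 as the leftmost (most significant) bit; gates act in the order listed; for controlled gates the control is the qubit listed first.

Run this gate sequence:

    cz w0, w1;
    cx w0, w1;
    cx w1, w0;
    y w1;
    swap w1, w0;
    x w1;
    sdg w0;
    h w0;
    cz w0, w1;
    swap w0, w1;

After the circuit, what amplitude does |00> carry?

|00> carries amplitude 0 in the final state.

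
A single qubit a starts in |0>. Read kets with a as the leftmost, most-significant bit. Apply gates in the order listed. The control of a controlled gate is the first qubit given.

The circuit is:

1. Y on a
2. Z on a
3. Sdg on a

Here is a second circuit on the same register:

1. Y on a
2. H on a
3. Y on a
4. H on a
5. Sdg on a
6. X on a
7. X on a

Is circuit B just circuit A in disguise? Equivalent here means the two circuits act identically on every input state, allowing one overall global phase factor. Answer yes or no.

No: there is an input state on which the two circuits produce genuinely different outputs (not merely differing by a phase).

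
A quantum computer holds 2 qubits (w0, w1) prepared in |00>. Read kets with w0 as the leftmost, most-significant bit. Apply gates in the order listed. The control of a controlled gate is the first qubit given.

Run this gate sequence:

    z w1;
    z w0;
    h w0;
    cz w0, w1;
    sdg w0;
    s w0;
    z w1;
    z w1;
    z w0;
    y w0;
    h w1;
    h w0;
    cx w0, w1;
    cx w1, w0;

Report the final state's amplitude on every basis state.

After the circuit, the state carries amplitude sqrt(2)*I/2 on |00>, 0 on |01>, 0 on |10>, sqrt(2)*I/2 on |11>.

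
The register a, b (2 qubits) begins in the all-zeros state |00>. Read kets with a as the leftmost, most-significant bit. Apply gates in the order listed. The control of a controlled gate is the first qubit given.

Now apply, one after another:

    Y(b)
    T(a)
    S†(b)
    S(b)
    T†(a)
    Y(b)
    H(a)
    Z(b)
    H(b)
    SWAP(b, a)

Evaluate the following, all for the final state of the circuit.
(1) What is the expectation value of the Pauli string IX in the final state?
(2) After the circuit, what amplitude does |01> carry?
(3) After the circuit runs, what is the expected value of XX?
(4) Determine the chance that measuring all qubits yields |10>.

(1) The observable IX averages to 1.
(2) The amplitude on |01> is 1/2.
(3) In the final state, XX has expectation 1.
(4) The probability of measuring |10> is 1/4.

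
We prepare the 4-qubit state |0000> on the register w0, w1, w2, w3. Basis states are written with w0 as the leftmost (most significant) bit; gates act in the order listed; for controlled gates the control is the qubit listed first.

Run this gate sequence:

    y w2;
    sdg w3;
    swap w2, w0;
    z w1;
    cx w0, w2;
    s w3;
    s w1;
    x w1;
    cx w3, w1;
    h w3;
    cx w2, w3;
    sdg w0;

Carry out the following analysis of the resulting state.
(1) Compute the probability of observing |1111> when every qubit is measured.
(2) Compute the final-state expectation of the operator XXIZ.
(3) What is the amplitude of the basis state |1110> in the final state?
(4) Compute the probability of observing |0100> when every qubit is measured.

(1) A full measurement returns |1111> with probability 1/2.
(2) The observable XXIZ averages to 0.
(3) |1110> carries amplitude sqrt(2)/2 in the final state.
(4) The probability of measuring |0100> is 0.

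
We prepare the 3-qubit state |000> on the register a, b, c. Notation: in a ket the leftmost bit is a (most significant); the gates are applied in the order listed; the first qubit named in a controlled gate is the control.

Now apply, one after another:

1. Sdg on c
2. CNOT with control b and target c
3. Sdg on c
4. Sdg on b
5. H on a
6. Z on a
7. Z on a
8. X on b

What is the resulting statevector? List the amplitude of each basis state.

After the circuit, the state carries amplitude sqrt(2)/2 on |010>, sqrt(2)/2 on |110>, and 0 on every other basis state.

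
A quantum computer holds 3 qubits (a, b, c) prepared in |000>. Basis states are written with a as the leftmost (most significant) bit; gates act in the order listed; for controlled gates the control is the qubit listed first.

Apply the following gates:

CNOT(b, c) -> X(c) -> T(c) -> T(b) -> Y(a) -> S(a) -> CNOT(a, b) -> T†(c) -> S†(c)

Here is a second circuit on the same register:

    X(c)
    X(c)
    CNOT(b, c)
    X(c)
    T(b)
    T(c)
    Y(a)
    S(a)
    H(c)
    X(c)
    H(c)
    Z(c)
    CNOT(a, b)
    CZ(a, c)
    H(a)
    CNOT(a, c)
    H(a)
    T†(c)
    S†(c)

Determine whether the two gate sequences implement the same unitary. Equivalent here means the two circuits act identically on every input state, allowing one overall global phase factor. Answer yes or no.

No — the two circuits implement different unitaries, even allowing a global phase.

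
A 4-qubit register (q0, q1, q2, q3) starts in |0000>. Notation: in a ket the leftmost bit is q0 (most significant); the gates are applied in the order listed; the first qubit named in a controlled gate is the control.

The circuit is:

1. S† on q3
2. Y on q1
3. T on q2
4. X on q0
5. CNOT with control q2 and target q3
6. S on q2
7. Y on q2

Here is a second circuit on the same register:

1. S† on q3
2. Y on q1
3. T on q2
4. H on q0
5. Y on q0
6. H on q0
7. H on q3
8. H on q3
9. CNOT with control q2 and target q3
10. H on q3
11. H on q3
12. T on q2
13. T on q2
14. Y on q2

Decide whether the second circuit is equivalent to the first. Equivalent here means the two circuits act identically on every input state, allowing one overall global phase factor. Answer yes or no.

No: there is an input state on which the two circuits produce genuinely different outputs (not merely differing by a phase).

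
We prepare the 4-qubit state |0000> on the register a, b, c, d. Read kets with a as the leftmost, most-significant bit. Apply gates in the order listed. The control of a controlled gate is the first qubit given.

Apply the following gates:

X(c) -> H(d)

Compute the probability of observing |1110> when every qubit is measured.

The probability of measuring |1110> is 0.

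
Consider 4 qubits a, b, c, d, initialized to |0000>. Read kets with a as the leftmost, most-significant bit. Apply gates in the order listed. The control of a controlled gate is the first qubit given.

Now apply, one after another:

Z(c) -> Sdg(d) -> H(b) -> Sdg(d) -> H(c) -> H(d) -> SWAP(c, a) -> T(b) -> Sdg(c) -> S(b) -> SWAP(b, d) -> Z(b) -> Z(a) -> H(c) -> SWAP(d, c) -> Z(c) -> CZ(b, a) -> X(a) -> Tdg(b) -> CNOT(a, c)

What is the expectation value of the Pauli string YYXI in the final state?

In the final state, YYXI has expectation -sqrt(2)/2.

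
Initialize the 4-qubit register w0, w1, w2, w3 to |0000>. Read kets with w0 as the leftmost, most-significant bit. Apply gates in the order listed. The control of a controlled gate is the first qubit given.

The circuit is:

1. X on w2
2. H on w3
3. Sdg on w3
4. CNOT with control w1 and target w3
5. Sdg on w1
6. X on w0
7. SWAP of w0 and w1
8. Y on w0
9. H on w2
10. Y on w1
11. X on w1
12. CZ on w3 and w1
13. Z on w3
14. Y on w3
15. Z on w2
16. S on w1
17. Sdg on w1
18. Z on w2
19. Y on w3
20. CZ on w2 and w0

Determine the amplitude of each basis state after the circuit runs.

The final amplitudes are 1/2 on |1100>, -I/2 on |1101>, 1/2 on |1110>, -I/2 on |1111>, and 0 on every other basis state. Key observation: the block from step 14 through step 19 cancels to the identity and can be dropped.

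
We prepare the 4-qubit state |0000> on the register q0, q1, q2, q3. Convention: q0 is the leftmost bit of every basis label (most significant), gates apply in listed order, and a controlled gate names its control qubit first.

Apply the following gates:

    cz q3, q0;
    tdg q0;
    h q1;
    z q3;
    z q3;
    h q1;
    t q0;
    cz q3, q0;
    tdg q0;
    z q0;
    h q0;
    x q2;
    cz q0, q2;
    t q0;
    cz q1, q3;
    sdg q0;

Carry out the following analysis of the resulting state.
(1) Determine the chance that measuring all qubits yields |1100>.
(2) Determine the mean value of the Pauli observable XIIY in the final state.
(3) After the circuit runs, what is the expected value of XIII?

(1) The probability of measuring |1100> is 0.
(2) The expectation value of XIIY is 0.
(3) The observable XIII averages to -sqrt(2)/2.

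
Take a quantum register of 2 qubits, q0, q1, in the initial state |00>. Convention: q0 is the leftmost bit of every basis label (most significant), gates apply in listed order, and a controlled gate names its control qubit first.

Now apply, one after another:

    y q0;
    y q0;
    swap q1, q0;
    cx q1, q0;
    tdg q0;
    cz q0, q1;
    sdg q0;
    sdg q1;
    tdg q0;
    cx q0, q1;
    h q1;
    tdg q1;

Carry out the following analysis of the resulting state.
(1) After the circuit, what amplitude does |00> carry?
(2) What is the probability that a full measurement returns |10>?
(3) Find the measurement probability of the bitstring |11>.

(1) |00> carries amplitude sqrt(2)/2 in the final state.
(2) The probability of measuring |10> is 0.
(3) Outcome |11> occurs with probability 0.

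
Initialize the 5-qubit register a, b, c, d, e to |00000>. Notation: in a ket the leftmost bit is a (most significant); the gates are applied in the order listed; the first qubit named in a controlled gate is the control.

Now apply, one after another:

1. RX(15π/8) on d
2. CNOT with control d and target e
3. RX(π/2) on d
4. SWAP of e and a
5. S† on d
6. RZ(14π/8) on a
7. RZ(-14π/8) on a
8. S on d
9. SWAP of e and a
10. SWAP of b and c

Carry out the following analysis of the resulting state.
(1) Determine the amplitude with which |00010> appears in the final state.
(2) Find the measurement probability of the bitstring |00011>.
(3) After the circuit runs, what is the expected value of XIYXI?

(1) |00010> carries amplitude sqrt(2)*I*cos(pi/16)/2 in the final state. Key observation: the block from step 4 through step 9 cancels to the identity and can be dropped.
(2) The probability of measuring |00011> is sin(pi/16)**2/2.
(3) In the final state, XIYXI has expectation 0.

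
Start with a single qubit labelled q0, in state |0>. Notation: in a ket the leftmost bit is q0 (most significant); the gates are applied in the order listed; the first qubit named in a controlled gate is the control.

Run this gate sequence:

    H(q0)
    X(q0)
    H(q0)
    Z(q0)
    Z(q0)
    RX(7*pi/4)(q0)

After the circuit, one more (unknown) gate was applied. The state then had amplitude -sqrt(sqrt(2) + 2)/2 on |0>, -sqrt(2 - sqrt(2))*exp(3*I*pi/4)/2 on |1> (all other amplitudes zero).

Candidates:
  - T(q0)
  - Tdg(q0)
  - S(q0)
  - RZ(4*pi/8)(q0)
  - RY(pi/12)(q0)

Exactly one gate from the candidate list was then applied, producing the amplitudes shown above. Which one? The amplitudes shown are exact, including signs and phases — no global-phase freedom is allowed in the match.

The applied gate was T(q0). Key observation: steps 1-4 multiply out to the identity, so the circuit reduces to the remaining gates.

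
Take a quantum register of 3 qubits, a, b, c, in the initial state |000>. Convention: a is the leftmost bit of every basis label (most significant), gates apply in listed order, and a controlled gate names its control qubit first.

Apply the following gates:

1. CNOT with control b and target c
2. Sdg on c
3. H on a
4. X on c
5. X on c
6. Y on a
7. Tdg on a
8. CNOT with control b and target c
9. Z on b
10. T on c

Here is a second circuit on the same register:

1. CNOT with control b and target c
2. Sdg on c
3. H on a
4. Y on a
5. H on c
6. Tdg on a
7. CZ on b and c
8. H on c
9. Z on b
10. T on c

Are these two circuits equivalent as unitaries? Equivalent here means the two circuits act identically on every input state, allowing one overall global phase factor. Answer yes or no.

Yes — the two circuits implement the same unitary up to a global phase.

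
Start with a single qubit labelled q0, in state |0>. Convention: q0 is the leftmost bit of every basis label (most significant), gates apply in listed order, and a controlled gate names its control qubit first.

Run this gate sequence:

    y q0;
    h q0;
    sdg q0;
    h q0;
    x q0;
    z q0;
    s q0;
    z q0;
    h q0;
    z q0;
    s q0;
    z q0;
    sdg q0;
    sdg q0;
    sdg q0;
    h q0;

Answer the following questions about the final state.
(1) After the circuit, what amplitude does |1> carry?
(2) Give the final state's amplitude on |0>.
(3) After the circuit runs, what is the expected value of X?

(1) |1> carries amplitude 1/2 + I/2 in the final state.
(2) The amplitude on |0> is -1/2 - I/2.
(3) The observable X averages to -1.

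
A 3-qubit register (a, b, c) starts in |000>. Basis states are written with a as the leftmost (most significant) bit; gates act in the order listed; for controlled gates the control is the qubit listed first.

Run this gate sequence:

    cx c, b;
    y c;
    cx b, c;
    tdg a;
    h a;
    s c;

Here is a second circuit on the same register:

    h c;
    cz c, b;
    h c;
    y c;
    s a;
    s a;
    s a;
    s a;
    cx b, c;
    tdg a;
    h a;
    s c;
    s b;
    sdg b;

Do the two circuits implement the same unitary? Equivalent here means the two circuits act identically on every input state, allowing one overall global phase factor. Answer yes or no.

No, they are not equivalent — no single phase factor reconciles the two unitaries.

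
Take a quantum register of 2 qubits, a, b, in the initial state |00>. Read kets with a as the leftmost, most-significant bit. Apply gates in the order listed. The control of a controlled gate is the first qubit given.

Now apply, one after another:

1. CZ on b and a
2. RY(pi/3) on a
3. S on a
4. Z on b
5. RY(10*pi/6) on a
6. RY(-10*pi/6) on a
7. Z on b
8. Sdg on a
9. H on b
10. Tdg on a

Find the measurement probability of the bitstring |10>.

The probability of measuring |10> is 1/8.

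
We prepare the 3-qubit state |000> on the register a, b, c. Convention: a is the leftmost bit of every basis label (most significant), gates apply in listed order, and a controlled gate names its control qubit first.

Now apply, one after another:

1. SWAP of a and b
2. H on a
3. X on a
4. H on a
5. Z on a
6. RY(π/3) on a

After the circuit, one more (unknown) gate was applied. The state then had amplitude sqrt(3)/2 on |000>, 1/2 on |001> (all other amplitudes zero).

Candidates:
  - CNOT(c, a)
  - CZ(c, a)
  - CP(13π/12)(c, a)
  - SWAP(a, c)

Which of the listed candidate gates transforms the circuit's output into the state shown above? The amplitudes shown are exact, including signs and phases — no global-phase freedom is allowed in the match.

The unique candidate consistent with the amplitudes is SWAP(a, c).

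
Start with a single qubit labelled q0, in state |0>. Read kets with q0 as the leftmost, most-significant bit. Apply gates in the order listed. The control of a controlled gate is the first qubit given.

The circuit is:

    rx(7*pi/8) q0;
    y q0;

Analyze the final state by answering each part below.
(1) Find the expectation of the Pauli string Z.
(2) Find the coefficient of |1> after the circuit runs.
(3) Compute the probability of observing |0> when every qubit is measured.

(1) The expectation value of Z is sqrt(sqrt(2) + 2)/2.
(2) |1> carries amplitude I*sin(pi/16) in the final state.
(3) Outcome |0> occurs with probability sin(7*pi/16)**2.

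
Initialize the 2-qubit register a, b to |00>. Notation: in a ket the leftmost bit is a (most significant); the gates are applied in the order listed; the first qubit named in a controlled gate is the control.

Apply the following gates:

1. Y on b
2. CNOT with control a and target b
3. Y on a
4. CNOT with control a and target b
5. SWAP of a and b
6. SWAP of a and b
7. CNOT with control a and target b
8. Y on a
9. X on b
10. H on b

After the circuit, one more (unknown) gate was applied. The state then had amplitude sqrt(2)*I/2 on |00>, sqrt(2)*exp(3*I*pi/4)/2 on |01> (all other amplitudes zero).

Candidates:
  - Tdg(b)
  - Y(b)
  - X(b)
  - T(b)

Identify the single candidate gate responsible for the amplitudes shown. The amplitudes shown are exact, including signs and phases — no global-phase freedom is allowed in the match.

The applied gate was T(b).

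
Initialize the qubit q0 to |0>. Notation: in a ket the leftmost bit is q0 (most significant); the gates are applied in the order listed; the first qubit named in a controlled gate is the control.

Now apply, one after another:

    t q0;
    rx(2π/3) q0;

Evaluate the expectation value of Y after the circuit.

In the final state, Y has expectation -sqrt(3)/2.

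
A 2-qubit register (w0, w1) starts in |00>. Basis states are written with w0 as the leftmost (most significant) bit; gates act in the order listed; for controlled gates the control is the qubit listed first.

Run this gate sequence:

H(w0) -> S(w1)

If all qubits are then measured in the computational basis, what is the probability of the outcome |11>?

Outcome |11> occurs with probability 0.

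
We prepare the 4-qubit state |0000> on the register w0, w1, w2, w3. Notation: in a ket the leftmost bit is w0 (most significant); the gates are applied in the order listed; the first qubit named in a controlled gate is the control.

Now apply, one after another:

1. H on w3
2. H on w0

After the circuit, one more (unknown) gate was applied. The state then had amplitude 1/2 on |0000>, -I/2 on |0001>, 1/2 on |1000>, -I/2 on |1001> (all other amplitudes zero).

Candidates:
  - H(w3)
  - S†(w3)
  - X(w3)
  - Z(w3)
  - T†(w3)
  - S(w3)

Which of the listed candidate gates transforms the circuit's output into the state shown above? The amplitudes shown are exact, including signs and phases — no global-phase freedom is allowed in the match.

It was S†(w3) that produced the state shown.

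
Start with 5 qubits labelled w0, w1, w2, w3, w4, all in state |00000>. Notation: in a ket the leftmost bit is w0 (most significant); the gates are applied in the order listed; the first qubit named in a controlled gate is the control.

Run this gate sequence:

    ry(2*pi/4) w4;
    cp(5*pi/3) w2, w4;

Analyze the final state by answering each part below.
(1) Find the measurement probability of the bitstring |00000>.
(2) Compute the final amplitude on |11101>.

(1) The probability of measuring |00000> is 1/2.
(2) |11101> carries amplitude 0 in the final state.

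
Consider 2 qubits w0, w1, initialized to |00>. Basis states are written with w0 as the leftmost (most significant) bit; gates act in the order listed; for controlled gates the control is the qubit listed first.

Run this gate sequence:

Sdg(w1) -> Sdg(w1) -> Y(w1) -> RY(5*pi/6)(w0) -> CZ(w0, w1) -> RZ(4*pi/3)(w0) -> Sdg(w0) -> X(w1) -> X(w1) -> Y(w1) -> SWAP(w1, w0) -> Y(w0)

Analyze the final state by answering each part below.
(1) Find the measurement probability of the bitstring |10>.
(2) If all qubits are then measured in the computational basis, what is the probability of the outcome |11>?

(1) A full measurement returns |10> with probability 1/2 - sqrt(3)/4.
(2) Outcome |11> occurs with probability sqrt(3)/4 + 1/2.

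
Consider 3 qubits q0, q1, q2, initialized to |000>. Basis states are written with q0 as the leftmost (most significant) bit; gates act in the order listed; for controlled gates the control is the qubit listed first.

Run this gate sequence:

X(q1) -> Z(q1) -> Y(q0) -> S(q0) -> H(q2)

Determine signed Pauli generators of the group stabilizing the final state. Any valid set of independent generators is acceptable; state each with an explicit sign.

One valid set of independent stabilizer generators is +IIX, -ZII, -IZI (any independent generating set of the same group is equally correct).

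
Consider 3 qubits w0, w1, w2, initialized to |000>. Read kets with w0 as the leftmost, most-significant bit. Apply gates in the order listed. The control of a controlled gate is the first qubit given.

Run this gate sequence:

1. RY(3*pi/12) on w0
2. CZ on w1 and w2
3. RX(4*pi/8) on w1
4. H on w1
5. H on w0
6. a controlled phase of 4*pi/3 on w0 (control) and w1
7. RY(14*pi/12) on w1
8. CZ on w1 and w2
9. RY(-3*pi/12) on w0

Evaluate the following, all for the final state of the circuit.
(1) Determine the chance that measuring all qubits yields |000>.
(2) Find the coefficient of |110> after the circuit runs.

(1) Outcome |000> occurs with probability -sqrt(6)/32 + sqrt(3)/64 + 13/32.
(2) The final state's coefficient on |110> equals (-1 + sqrt(3) - I - (-1 + sqrt(3) - I + sqrt(3)*I)*exp(2*I*pi/3) + sqrt(3)*I)*exp(I*pi/3)/16.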